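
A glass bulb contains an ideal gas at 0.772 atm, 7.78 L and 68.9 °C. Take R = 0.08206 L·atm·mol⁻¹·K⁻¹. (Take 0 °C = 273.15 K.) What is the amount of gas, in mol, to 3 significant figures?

Convert: T = 342.05 K.
PV = nRT ⇒ n = PV/(RT) = (0.772 × 7.78) / (0.08206 × 342.05)

n ≈ 0.214 mol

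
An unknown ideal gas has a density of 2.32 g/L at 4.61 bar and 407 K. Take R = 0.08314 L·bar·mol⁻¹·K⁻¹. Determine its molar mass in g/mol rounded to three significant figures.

M ≈ 17.0 g/mol

ρ = PM/(RT) ⇒ M = ρRT/P = (2.32 × 0.08314 × 407.0) / 4.61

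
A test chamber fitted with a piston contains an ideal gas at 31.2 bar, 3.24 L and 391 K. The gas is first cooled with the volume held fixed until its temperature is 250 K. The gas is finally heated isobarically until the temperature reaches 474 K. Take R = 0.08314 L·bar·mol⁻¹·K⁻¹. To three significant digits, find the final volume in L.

Isochoric, so P/T is constant: V₂ = V₁; P₂ = P₁·(T₂/T₁) = 19.95 bar.
Isobaric, so V/T is constant: P₃ = P₂; V₃ = V₂·(T₃/T₂) = 6.143 L.

V₃ ≈ 6.14 L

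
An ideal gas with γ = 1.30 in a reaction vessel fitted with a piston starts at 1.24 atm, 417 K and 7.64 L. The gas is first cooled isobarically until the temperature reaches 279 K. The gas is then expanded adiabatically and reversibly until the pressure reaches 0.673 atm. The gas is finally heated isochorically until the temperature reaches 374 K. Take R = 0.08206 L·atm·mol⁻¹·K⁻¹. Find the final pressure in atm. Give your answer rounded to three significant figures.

P₄ ≈ 1.04 atm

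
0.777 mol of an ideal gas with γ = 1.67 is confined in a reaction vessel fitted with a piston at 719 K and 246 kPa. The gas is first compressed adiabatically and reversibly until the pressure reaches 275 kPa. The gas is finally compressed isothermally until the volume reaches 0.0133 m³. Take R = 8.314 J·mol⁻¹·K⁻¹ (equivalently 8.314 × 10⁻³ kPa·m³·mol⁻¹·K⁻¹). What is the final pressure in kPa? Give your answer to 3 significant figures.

From PV = nRT: V₁ = nRT₁/P₁ = 0.01888 m³.
Adiabatic (γ = 1.67), T V^(γ−1) and P V^γ constant: T₂ = T₁·(P₂/P₁)^((γ−1)/γ) = 751.9 K; V₂ = V₁·(P₁/P₂)^(1/γ) = 0.01766 m³.
T constant ⇒ Boyle's law P V = const: T₃ = T₂; P₃ = P₂·(V₂/V₃) = 365.2 kPa.

P₃ ≈ 365 kPa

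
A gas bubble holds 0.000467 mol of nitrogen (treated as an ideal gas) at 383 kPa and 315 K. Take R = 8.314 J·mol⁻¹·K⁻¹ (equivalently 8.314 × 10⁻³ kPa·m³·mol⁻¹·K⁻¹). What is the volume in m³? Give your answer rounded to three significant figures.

V ≈ 3.19e-06 m³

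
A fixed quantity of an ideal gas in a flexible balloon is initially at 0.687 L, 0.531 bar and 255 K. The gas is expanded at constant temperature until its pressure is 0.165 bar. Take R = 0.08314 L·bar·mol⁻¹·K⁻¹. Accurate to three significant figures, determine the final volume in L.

V₂ ≈ 2.21 L

T constant ⇒ Boyle's law P V = const: T₂ = T₁; V₂ = V₁·(P₁/P₂) = 2.211 L.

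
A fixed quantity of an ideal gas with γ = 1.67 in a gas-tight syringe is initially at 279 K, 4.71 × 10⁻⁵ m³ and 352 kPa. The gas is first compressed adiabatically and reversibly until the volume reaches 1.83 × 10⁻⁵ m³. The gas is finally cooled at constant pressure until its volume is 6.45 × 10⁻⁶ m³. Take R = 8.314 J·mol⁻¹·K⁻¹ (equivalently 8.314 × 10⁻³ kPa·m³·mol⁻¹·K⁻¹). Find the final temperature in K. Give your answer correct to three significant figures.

T₃ ≈ 185 K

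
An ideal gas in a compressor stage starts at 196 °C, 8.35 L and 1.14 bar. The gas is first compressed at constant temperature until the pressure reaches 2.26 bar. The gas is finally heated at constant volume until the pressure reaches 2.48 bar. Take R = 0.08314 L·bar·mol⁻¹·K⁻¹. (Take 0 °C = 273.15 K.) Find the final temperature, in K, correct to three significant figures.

T₃ ≈ 515 K

Convert: T₁ = 469.1 K.
T constant ⇒ Boyle's law P V = const: T₂ = T₁; V₂ = V₁·(P₁/P₂) = 4.212 L.
V constant ⇒ P ∝ T: V₃ = V₂; T₃ = T₂·(P₃/P₂) = 514.8 K.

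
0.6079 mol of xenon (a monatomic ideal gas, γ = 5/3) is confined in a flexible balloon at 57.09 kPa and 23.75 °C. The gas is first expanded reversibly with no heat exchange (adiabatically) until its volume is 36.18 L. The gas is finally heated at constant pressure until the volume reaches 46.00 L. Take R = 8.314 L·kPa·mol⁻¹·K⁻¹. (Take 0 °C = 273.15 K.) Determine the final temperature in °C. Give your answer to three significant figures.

Convert: T₁ = 296.9 K.
From PV = nRT: V₁ = nRT₁/P₁ = 26.28 L.
Adiabatic (γ = 5/3), T V^(γ−1) and P V^γ constant: T₂ = T₁·(V₁/V₂)^(γ−1) = 239.9 K; P₂ = P₁·(V₁/V₂)^γ = 33.52 kPa.
Isobaric, so V/T is constant: P₃ = P₂; T₃ = T₂·(V₃/V₂) = 305.1 K.

T₃ ≈ 31.9 °C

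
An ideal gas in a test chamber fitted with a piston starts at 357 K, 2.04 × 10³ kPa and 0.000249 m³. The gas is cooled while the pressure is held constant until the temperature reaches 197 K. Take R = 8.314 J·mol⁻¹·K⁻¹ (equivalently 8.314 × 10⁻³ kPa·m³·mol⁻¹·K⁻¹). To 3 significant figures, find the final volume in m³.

V₂ ≈ 0.000137 m³

Isobaric, so V/T is constant: P₂ = P₁; V₂ = V₁·(T₂/T₁) = 0.0001374 m³.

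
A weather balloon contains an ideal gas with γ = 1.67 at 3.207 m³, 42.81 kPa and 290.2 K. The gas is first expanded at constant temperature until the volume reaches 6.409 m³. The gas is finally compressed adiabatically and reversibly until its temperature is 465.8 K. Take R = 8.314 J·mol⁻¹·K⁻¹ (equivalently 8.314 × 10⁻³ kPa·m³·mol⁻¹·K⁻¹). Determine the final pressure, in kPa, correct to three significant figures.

P₃ ≈ 69.7 kPa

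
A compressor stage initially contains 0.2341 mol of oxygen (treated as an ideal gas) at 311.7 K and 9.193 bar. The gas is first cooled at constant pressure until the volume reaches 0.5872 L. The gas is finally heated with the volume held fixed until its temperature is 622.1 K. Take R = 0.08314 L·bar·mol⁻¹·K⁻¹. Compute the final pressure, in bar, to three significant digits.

P₃ ≈ 20.6 bar

From PV = nRT: V₁ = nRT₁/P₁ = 0.6599 L.
P constant ⇒ V ∝ T: P₂ = P₁; T₂ = T₁·(V₂/V₁) = 277.4 K.
Isochoric, so P/T is constant: V₃ = V₂; P₃ = P₂·(T₃/T₂) = 20.62 bar.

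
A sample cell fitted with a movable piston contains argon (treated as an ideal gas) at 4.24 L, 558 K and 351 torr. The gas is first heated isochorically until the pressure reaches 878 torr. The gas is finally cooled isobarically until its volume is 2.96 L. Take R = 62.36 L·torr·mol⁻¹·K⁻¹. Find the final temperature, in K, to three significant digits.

T₃ ≈ 974 K

Isochoric, so P/T is constant: V₂ = V₁; T₂ = T₁·(P₂/P₁) = 1396 K.
Isobaric, so V/T is constant: P₃ = P₂; T₃ = T₂·(V₃/V₂) = 974.4 K.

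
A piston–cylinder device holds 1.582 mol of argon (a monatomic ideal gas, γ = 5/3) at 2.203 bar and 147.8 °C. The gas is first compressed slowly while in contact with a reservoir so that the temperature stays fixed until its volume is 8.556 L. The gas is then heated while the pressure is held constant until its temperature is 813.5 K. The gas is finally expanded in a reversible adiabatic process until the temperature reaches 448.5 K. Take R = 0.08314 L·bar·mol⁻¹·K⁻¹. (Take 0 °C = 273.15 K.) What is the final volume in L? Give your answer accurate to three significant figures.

V₄ ≈ 40.4 L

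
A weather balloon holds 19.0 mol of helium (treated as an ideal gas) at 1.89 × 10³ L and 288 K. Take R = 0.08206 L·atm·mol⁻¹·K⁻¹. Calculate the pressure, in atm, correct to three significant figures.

P ≈ 0.238 atm

PV = nRT ⇒ P = nRT/V = (19.0 × 0.08206 × 288) / 1.89e+03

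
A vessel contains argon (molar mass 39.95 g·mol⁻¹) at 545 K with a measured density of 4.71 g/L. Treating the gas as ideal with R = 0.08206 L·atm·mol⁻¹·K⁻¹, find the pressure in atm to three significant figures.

ρ = PM/(RT) ⇒ P = ρRT/M = (4.71 × 0.08206 × 545.0) / 39.95

P ≈ 5.27 atm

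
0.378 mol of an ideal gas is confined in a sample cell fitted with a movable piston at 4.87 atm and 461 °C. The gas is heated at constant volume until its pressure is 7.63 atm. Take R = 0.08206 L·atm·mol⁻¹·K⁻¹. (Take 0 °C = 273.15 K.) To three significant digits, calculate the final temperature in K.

Convert: T₁ = 734.1 K.
From PV = nRT: V₁ = nRT₁/P₁ = 4.676 L.
Isochoric, so P/T is constant: V₂ = V₁; T₂ = T₁·(P₂/P₁) = 1150 K.

T₂ ≈ 1.15e+03 K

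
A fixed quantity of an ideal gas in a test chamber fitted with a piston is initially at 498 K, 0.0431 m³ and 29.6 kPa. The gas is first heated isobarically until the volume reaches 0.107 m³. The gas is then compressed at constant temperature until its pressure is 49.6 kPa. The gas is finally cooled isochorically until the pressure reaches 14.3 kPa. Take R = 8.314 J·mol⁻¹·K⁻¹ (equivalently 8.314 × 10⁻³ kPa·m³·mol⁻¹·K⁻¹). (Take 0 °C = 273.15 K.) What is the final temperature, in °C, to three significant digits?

P constant ⇒ V ∝ T: P₂ = P₁; T₂ = T₁·(V₂/V₁) = 1236 K.
Isothermal, so P V is constant: T₃ = T₂; V₃ = V₂·(P₂/P₃) = 0.06385 m³.
V constant ⇒ P ∝ T: V₄ = V₃; T₄ = T₃·(P₄/P₃) = 356.4 K.

T₄ ≈ 83.3 °C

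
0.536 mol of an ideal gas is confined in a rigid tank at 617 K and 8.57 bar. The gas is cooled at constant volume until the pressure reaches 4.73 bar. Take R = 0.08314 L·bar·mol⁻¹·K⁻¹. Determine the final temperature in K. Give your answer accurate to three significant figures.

From PV = nRT: V₁ = nRT₁/P₁ = 3.208 L.
V constant ⇒ P ∝ T: V₂ = V₁; T₂ = T₁·(P₂/P₁) = 340.5 K.

T₂ ≈ 341 K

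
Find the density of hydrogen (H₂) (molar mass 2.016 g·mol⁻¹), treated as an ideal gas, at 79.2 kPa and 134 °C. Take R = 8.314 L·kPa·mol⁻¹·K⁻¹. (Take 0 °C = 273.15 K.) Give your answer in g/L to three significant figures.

ρ = PM/(RT) = (79.2 × 2.016) / (8.314 × 407.1)

ρ ≈ 0.0472 g/L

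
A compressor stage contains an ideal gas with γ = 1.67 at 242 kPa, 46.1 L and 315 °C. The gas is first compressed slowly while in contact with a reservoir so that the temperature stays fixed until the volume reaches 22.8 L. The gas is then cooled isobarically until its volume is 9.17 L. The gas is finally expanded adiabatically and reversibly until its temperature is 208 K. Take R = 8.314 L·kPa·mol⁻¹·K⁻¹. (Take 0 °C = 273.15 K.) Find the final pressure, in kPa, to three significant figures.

Convert: T₁ = 588.1 K.
Isothermal, so P V is constant: T₂ = T₁; P₂ = P₁·(V₁/V₂) = 489.3 kPa.
Isobaric, so V/T is constant: P₃ = P₂; T₃ = T₂·(V₃/V₂) = 236.5 K.
Reversible adiabatic, γ = 1.67: P₄ = P₃·(T₄/T₃)^(γ/(γ−1)) = 355.1 kPa; V₄ = V₃·(T₃/T₄)^(1/(γ−1)) = 11.11 L.

P₄ ≈ 355 kPa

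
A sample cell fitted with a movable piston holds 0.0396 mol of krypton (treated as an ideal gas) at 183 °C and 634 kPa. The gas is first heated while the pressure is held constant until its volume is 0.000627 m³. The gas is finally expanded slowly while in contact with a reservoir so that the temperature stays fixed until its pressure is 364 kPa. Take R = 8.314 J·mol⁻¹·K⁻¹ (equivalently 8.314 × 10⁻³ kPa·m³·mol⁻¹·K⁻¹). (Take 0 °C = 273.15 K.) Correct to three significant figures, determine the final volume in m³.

V₃ ≈ 0.00109 m³

Convert: T₁ = 456.1 K.
From PV = nRT: V₁ = nRT₁/P₁ = 0.0002369 m³.
Isobaric, so V/T is constant: P₂ = P₁; T₂ = T₁·(V₂/V₁) = 1207 K.
Isothermal, so P V is constant: T₃ = T₂; V₃ = V₂·(P₂/P₃) = 0.001092 m³.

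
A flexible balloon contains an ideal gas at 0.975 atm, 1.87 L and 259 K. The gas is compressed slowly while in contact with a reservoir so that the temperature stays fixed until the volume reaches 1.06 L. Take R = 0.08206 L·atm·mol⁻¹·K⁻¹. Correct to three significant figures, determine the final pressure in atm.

P₂ ≈ 1.72 atm

T constant ⇒ Boyle's law P V = const: T₂ = T₁; P₂ = P₁·(V₁/V₂) = 1.720 atm.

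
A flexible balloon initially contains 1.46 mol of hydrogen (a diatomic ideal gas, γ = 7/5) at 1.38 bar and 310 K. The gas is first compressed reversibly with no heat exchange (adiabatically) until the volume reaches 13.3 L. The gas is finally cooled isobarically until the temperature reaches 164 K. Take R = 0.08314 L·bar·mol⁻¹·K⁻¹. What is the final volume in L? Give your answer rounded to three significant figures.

From PV = nRT: V₁ = nRT₁/P₁ = 27.27 L.
Adiabatic (γ = 7/5), T V^(γ−1) and P V^γ constant: T₂ = T₁·(V₁/V₂)^(γ−1) = 413.1 K; P₂ = P₁·(V₁/V₂)^γ = 3.770 bar.
Isobaric, so V/T is constant: P₃ = P₂; V₃ = V₂·(T₃/T₂) = 5.280 L.

V₃ ≈ 5.28 L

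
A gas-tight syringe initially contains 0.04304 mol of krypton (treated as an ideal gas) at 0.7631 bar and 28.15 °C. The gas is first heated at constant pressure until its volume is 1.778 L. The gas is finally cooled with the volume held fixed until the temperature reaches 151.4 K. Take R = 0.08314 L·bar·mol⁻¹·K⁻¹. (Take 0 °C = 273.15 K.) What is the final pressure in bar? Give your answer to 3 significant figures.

P₃ ≈ 0.305 bar

Convert: T₁ = 301.3 K.
From PV = nRT: V₁ = nRT₁/P₁ = 1.413 L.
Isobaric, so V/T is constant: P₂ = P₁; T₂ = T₁·(V₂/V₁) = 379.2 K.
V constant ⇒ P ∝ T: V₃ = V₂; P₃ = P₂·(T₃/T₂) = 0.3047 bar.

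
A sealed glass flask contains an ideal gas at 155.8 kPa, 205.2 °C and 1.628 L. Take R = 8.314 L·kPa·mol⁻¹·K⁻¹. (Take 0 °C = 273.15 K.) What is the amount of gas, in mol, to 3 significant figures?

n ≈ 0.0638 mol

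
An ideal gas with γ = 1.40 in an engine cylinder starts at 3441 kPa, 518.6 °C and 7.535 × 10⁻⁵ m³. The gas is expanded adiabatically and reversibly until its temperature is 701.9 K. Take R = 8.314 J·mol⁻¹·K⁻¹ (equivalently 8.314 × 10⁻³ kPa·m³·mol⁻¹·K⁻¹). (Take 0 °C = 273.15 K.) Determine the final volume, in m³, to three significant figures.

Convert: T₁ = 791.8 K.
Adiabatic (γ = 1.40), T V^(γ−1) and P V^γ constant: P₂ = P₁·(T₂/T₁)^(γ/(γ−1)) = 2257 kPa; V₂ = V₁·(T₁/T₂)^(1/(γ−1)) = 0.0001018 m³.

V₂ ≈ 0.000102 m³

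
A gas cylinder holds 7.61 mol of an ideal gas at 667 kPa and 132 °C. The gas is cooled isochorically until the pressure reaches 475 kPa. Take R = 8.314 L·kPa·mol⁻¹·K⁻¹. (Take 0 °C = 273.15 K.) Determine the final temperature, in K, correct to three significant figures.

T₂ ≈ 289 K

Convert: T₁ = 405.1 K.
From PV = nRT: V₁ = nRT₁/P₁ = 38.43 L.
V constant ⇒ P ∝ T: V₂ = V₁; T₂ = T₁·(P₂/P₁) = 288.5 K.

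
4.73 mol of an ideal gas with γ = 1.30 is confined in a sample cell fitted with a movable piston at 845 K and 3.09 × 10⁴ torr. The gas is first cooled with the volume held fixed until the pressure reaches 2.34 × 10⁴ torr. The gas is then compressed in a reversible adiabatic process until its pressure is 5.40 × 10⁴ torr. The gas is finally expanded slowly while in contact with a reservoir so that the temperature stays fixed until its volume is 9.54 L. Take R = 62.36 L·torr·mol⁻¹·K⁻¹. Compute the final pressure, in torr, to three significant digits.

P₄ ≈ 2.40e+04 torr

From PV = nRT: V₁ = nRT₁/P₁ = 8.066 L.
V constant ⇒ P ∝ T: V₂ = V₁; T₂ = T₁·(P₂/P₁) = 639.9 K.
Adiabatic (γ = 1.30), T V^(γ−1) and P V^γ constant: T₃ = T₂·(P₃/P₂)^((γ−1)/γ) = 776.1 K; V₃ = V₂·(P₂/P₃)^(1/γ) = 4.239 L.
T constant ⇒ Boyle's law P V = const: T₄ = T₃; P₄ = P₃·(V₃/V₄) = 2.400e+04 torr.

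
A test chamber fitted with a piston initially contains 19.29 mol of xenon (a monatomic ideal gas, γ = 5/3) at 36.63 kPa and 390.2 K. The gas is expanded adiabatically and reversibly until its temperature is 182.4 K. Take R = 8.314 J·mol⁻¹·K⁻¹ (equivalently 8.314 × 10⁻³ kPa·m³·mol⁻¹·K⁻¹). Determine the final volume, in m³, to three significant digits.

From PV = nRT: V₁ = nRT₁/P₁ = 1.708 m³.
Adiabatic (γ = 5/3), T V^(γ−1) and P V^γ constant: P₂ = P₁·(T₂/T₁)^(γ/(γ−1)) = 5.472 kPa; V₂ = V₁·(T₁/T₂)^(1/(γ−1)) = 5.345 m³.

V₂ ≈ 5.35 m³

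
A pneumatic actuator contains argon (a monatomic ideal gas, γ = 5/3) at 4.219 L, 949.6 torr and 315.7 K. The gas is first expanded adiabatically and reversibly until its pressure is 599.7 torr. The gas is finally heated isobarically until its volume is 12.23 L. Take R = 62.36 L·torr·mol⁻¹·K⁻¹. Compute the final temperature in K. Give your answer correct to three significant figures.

Adiabatic (γ = 5/3), T V^(γ−1) and P V^γ constant: T₂ = T₁·(P₂/P₁)^((γ−1)/γ) = 262.7 K; V₂ = V₁·(P₁/P₂)^(1/γ) = 5.559 L.
P constant ⇒ V ∝ T: P₃ = P₂; T₃ = T₂·(V₃/V₂) = 577.9 K.

T₃ ≈ 578 K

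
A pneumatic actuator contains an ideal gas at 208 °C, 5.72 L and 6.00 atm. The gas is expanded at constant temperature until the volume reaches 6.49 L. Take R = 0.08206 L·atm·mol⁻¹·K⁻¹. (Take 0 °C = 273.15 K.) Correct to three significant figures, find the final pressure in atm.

P₂ ≈ 5.29 atm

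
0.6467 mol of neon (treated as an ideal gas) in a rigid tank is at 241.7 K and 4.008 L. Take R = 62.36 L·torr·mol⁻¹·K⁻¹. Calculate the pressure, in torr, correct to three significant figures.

PV = nRT ⇒ P = nRT/V = (0.6467 × 62.36 × 241.7) / 4.008

P ≈ 2.43e+03 torr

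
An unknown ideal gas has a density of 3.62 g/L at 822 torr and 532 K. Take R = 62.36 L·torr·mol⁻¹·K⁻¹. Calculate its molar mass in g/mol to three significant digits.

M ≈ 146 g/mol

ρ = PM/(RT) ⇒ M = ρRT/P = (3.62 × 62.36 × 532.0) / 822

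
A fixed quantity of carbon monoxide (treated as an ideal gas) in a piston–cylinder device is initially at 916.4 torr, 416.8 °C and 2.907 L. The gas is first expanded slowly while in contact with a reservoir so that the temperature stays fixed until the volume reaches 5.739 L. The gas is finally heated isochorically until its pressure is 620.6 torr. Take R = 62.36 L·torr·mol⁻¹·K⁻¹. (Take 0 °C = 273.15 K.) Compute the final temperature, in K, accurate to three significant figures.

T₃ ≈ 922 K

Convert: T₁ = 690.0 K.
Isothermal, so P V is constant: T₂ = T₁; P₂ = P₁·(V₁/V₂) = 464.2 torr.
Isochoric, so P/T is constant: V₃ = V₂; T₃ = T₂·(P₃/P₂) = 922.4 K.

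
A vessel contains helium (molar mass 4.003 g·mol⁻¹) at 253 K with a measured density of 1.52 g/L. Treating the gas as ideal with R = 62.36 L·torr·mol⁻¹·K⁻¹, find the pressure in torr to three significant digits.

ρ = PM/(RT) ⇒ P = ρRT/M = (1.52 × 62.36 × 253.0) / 4.003

P ≈ 5.99e+03 torr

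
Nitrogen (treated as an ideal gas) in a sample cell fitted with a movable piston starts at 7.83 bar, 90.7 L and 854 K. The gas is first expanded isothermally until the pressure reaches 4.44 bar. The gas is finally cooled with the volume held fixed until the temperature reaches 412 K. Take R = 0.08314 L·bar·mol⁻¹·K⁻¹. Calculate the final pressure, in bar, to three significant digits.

Isothermal, so P V is constant: T₂ = T₁; V₂ = V₁·(P₁/P₂) = 160.0 L.
V constant ⇒ P ∝ T: V₃ = V₂; P₃ = P₂·(T₃/T₂) = 2.142 bar.

P₃ ≈ 2.14 bar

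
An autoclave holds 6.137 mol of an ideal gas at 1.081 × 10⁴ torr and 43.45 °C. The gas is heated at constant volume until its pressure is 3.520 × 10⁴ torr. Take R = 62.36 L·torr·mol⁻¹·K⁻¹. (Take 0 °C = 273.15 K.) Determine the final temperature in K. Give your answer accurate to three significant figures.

T₂ ≈ 1.03e+03 K

Convert: T₁ = 316.6 K.
From PV = nRT: V₁ = nRT₁/P₁ = 11.21 L.
V constant ⇒ P ∝ T: V₂ = V₁; T₂ = T₁·(P₂/P₁) = 1031 K.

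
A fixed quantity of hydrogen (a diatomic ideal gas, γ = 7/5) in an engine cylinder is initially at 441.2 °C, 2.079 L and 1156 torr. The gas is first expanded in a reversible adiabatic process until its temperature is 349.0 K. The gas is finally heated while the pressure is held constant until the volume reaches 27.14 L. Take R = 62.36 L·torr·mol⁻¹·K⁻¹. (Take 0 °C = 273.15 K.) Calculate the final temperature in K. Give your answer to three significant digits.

Convert: T₁ = 714.3 K.
Reversible adiabatic, γ = 7/5: P₂ = P₁·(T₂/T₁)^(γ/(γ−1)) = 94.22 torr; V₂ = V₁·(T₁/T₂)^(1/(γ−1)) = 12.46 L.
P constant ⇒ V ∝ T: P₃ = P₂; T₃ = T₂·(V₃/V₂) = 760.1 K.

T₃ ≈ 760 K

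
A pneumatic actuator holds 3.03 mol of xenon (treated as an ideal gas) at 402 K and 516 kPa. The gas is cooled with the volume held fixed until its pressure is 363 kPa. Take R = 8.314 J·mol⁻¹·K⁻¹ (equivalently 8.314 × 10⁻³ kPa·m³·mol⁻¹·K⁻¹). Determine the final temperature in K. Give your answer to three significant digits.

T₂ ≈ 283 K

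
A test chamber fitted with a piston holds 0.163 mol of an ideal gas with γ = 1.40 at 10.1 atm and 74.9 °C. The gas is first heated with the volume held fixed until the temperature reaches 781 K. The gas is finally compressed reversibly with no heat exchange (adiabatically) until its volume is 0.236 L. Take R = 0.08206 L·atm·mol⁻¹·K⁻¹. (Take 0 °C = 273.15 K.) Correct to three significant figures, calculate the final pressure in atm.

Convert: T₁ = 348.0 K.
From PV = nRT: V₁ = nRT₁/P₁ = 0.4609 L.
Isochoric, so P/T is constant: V₂ = V₁; P₂ = P₁·(T₂/T₁) = 22.66 atm.
Reversible adiabatic, γ = 1.40: T₃ = T₂·(V₂/V₃)^(γ−1) = 1021 K; P₃ = P₂·(V₂/V₃)^γ = 57.86 atm.

P₃ ≈ 57.9 atm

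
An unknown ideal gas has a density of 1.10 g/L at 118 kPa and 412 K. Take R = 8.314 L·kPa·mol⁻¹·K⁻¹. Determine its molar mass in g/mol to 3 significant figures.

M ≈ 31.9 g/mol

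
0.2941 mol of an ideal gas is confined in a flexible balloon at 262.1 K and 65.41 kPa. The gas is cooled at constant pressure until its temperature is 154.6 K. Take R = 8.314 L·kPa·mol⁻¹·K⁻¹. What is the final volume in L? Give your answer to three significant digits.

V₂ ≈ 5.78 L

From PV = nRT: V₁ = nRT₁/P₁ = 9.798 L.
Isobaric, so V/T is constant: P₂ = P₁; V₂ = V₁·(T₂/T₁) = 5.779 L.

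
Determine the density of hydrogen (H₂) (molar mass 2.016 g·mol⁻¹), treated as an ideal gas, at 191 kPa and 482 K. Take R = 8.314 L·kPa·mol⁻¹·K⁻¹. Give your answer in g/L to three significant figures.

ρ = PM/(RT) = (191 × 2.016) / (8.314 × 482.0)

ρ ≈ 0.0961 g/L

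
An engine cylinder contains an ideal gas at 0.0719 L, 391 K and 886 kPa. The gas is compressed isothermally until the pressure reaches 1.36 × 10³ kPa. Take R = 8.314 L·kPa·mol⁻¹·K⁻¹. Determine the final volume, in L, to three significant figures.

T constant ⇒ Boyle's law P V = const: T₂ = T₁; V₂ = V₁·(P₁/P₂) = 0.04684 L.

V₂ ≈ 0.0468 L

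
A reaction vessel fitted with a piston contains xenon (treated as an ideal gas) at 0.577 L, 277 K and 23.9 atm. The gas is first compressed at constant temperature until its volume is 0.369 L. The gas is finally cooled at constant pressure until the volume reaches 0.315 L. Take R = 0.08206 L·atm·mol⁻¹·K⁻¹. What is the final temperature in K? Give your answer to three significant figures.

T₃ ≈ 236 K

T constant ⇒ Boyle's law P V = const: T₂ = T₁; P₂ = P₁·(V₁/V₂) = 37.37 atm.
P constant ⇒ V ∝ T: P₃ = P₂; T₃ = T₂·(V₃/V₂) = 236.5 K.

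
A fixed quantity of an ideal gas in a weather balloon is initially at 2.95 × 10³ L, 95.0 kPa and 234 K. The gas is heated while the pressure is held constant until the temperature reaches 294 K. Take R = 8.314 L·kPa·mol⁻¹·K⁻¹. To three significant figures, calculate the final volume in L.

V₂ ≈ 3.71e+03 L

P constant ⇒ V ∝ T: P₂ = P₁; V₂ = V₁·(T₂/T₁) = 3706 L.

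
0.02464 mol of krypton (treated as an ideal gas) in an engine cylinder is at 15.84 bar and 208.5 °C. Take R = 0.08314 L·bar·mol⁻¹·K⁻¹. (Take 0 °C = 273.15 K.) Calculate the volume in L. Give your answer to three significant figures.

V ≈ 0.0623 L

Convert: T = 481.65 K.
PV = nRT ⇒ V = nRT/P = (0.02464 × 0.08314 × 481.65) / 15.84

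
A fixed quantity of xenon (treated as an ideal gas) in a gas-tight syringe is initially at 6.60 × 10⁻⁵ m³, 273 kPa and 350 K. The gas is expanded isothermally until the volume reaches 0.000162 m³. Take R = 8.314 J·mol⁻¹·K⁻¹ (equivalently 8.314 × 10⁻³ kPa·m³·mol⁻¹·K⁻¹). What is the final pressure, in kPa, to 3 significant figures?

P₂ ≈ 111 kPa

Isothermal, so P V is constant: T₂ = T₁; P₂ = P₁·(V₁/V₂) = 111.2 kPa.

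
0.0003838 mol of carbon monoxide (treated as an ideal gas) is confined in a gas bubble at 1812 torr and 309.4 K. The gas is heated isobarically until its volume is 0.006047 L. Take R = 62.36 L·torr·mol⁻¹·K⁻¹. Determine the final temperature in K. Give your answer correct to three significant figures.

From PV = nRT: V₁ = nRT₁/P₁ = 0.004087 L.
P constant ⇒ V ∝ T: P₂ = P₁; T₂ = T₁·(V₂/V₁) = 457.8 K.

T₂ ≈ 458 K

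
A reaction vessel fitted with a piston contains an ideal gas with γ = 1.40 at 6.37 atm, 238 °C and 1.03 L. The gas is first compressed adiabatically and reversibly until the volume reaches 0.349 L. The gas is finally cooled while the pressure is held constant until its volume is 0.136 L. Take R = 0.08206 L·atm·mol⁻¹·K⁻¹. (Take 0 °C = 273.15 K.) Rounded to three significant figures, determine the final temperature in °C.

T₃ ≈ 33.9 °C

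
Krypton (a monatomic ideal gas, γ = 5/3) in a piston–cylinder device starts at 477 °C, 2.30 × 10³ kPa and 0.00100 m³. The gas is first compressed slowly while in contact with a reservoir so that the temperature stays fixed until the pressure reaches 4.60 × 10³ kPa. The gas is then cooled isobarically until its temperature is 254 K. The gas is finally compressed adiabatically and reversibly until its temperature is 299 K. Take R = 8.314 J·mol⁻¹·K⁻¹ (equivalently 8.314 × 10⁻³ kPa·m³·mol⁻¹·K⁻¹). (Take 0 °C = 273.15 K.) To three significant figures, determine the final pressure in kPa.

P₄ ≈ 6.92e+03 kPa

Convert: T₁ = 750.1 K.
T constant ⇒ Boyle's law P V = const: T₂ = T₁; V₂ = V₁·(P₁/P₂) = 0.0005000 m³.
P constant ⇒ V ∝ T: P₃ = P₂; V₃ = V₂·(T₃/T₂) = 0.0001693 m³.
Adiabatic (γ = 5/3), T V^(γ−1) and P V^γ constant: P₄ = P₃·(T₄/T₃)^(γ/(γ−1)) = 6916 kPa; V₄ = V₃·(T₃/T₄)^(1/(γ−1)) = 0.0001326 m³.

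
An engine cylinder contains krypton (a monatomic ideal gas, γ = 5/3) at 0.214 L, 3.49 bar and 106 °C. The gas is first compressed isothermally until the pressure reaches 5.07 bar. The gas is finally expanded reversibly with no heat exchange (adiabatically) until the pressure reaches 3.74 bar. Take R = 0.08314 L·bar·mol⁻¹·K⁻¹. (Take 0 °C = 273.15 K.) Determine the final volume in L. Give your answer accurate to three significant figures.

V₃ ≈ 0.177 L

Convert: T₁ = 379.1 K.
Isothermal, so P V is constant: T₂ = T₁; V₂ = V₁·(P₁/P₂) = 0.1473 L.
Adiabatic (γ = 5/3), T V^(γ−1) and P V^γ constant: T₃ = T₂·(P₃/P₂)^((γ−1)/γ) = 335.7 K; V₃ = V₂·(P₂/P₃)^(1/γ) = 0.1768 L.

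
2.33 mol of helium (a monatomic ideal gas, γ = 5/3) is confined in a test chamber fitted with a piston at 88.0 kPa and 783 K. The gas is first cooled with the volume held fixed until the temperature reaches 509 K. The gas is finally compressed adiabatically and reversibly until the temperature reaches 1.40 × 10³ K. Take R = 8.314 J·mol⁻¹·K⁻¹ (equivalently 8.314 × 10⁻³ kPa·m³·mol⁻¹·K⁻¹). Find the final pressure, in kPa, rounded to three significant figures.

P₃ ≈ 718 kPa

From PV = nRT: V₁ = nRT₁/P₁ = 0.1724 m³.
V constant ⇒ P ∝ T: V₂ = V₁; P₂ = P₁·(T₂/T₁) = 57.21 kPa.
Adiabatic (γ = 5/3), T V^(γ−1) and P V^γ constant: P₃ = P₂·(T₃/T₂)^(γ/(γ−1)) = 717.7 kPa; V₃ = V₂·(T₂/T₃)^(1/(γ−1)) = 0.03779 m³.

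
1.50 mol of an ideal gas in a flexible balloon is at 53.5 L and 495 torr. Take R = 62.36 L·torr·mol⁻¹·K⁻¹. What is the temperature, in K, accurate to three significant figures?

T ≈ 283 K

PV = nRT ⇒ T = PV/(nR) = (495 × 53.5) / (1.50 × 62.36)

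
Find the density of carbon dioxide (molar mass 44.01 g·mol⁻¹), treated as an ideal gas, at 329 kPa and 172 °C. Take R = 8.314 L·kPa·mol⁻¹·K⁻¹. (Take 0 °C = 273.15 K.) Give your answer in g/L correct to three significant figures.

ρ ≈ 3.91 g/L

ρ = PM/(RT) = (329 × 44.01) / (8.314 × 445.1)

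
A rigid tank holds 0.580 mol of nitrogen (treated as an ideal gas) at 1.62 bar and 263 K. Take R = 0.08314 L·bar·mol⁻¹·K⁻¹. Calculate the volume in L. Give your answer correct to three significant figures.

PV = nRT ⇒ V = nRT/P = (0.580 × 0.08314 × 263) / 1.62

V ≈ 7.83 L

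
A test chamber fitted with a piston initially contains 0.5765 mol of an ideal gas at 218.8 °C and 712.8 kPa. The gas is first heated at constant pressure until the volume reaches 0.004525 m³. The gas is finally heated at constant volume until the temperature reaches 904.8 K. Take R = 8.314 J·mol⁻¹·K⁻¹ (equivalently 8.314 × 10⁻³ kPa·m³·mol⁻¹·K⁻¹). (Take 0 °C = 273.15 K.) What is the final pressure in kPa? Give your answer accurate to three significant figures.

Convert: T₁ = 491.9 K.
From PV = nRT: V₁ = nRT₁/P₁ = 0.003308 m³.
P constant ⇒ V ∝ T: P₂ = P₁; T₂ = T₁·(V₂/V₁) = 672.9 K.
V constant ⇒ P ∝ T: V₃ = V₂; P₃ = P₂·(T₃/T₂) = 958.4 kPa.

P₃ ≈ 958 kPa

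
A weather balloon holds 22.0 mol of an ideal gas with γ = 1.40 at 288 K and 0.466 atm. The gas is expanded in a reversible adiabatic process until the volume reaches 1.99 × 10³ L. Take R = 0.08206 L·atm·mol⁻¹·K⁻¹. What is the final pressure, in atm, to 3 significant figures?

From PV = nRT: V₁ = nRT₁/P₁ = 1116 L.
Adiabatic (γ = 1.40), T V^(γ−1) and P V^γ constant: T₂ = T₁·(V₁/V₂)^(γ−1) = 228.5 K; P₂ = P₁·(V₁/V₂)^γ = 0.2073 atm.

P₂ ≈ 0.207 atm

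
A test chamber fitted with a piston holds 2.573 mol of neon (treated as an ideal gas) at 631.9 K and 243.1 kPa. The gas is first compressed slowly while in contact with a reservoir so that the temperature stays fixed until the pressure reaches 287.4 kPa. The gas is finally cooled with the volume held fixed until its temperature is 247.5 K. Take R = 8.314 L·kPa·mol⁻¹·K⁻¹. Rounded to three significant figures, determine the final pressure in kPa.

From PV = nRT: V₁ = nRT₁/P₁ = 55.60 L.
Isothermal, so P V is constant: T₂ = T₁; V₂ = V₁·(P₁/P₂) = 47.03 L.
V constant ⇒ P ∝ T: V₃ = V₂; P₃ = P₂·(T₃/T₂) = 112.6 kPa.

P₃ ≈ 113 kPa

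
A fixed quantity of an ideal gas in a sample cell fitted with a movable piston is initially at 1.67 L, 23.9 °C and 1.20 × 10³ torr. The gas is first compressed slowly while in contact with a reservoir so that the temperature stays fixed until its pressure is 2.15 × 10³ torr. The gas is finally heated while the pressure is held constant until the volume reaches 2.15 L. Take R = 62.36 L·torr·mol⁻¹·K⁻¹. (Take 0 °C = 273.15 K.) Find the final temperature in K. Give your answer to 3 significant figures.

T₃ ≈ 685 K

Convert: T₁ = 297.0 K.
T constant ⇒ Boyle's law P V = const: T₂ = T₁; V₂ = V₁·(P₁/P₂) = 0.9321 L.
P constant ⇒ V ∝ T: P₃ = P₂; T₃ = T₂·(V₃/V₂) = 685.2 K.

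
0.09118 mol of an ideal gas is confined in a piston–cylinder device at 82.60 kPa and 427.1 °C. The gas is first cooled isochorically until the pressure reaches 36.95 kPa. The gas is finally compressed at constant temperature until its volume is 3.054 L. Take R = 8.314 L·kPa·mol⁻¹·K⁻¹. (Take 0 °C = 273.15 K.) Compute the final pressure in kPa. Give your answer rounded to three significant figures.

P₃ ≈ 77.8 kPa

Convert: T₁ = 700.2 K.
From PV = nRT: V₁ = nRT₁/P₁ = 6.427 L.
V constant ⇒ P ∝ T: V₂ = V₁; T₂ = T₁·(P₂/P₁) = 313.2 K.
T constant ⇒ Boyle's law P V = const: T₃ = T₂; P₃ = P₂·(V₂/V₃) = 77.75 kPa.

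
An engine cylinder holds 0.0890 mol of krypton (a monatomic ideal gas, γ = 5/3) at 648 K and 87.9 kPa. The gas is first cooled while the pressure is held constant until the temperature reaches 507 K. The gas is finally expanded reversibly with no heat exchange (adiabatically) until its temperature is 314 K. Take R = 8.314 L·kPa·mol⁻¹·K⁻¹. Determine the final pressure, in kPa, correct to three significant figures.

From PV = nRT: V₁ = nRT₁/P₁ = 5.455 L.
Isobaric, so V/T is constant: P₂ = P₁; V₂ = V₁·(T₂/T₁) = 4.268 L.
Reversible adiabatic, γ = 5/3: P₃ = P₂·(T₃/T₂)^(γ/(γ−1)) = 26.53 kPa; V₃ = V₂·(T₂/T₃)^(1/(γ−1)) = 8.757 L.

P₃ ≈ 26.5 kPa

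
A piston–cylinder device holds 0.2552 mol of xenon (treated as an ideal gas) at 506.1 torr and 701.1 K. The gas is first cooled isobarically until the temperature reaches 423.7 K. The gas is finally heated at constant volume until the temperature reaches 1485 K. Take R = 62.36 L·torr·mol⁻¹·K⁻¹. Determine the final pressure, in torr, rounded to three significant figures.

From PV = nRT: V₁ = nRT₁/P₁ = 22.05 L.
P constant ⇒ V ∝ T: P₂ = P₁; V₂ = V₁·(T₂/T₁) = 13.32 L.
V constant ⇒ P ∝ T: V₃ = V₂; P₃ = P₂·(T₃/T₂) = 1774 torr.

P₃ ≈ 1.77e+03 torr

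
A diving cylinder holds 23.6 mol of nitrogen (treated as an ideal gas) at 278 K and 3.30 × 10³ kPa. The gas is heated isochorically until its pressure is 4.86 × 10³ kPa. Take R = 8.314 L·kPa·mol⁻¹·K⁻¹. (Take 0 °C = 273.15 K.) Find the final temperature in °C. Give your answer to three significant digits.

T₂ ≈ 136 °C

From PV = nRT: V₁ = nRT₁/P₁ = 16.53 L.
Isochoric, so P/T is constant: V₂ = V₁; T₂ = T₁·(P₂/P₁) = 409.4 K.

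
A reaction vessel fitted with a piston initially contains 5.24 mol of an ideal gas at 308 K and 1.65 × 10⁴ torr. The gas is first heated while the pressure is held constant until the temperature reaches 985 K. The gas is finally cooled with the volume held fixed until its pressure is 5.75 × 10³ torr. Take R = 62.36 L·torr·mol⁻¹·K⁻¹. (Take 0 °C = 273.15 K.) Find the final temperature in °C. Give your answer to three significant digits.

T₃ ≈ 70.1 °C

From PV = nRT: V₁ = nRT₁/P₁ = 6.100 L.
Isobaric, so V/T is constant: P₂ = P₁; V₂ = V₁·(T₂/T₁) = 19.51 L.
V constant ⇒ P ∝ T: V₃ = V₂; T₃ = T₂·(P₃/P₂) = 343.3 K.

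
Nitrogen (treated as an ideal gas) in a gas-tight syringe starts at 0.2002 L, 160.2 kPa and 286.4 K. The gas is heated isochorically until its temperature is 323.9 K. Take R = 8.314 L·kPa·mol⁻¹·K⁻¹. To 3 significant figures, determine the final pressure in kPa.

P₂ ≈ 181 kPa

V constant ⇒ P ∝ T: V₂ = V₁; P₂ = P₁·(T₂/T₁) = 181.2 kPa.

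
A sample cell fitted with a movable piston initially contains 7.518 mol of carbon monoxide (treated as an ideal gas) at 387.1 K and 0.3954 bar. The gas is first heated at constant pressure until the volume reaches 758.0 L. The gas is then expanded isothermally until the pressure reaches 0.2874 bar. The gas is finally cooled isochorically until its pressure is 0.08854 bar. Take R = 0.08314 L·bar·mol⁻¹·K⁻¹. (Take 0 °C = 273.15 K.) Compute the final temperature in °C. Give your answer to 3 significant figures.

From PV = nRT: V₁ = nRT₁/P₁ = 611.9 L.
Isobaric, so V/T is constant: P₂ = P₁; T₂ = T₁·(V₂/V₁) = 479.5 K.
T constant ⇒ Boyle's law P V = const: T₃ = T₂; V₃ = V₂·(P₂/P₃) = 1043 L.
V constant ⇒ P ∝ T: V₄ = V₃; T₄ = T₃·(P₄/P₃) = 147.7 K.

T₄ ≈ -125 °C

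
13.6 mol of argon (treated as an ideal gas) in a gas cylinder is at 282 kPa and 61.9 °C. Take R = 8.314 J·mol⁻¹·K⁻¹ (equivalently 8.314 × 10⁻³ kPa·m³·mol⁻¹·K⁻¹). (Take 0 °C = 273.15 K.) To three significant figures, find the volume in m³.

V ≈ 0.134 m³

Convert: T = 335.05 K.
PV = nRT ⇒ V = nRT/P = (13.6 × 8.314 × 10⁻³ × 335.05) / 282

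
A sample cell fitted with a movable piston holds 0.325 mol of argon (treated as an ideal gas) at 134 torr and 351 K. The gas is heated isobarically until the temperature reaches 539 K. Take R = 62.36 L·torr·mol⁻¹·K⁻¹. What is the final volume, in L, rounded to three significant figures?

From PV = nRT: V₁ = nRT₁/P₁ = 53.09 L.
Isobaric, so V/T is constant: P₂ = P₁; V₂ = V₁·(T₂/T₁) = 81.52 L.

V₂ ≈ 81.5 L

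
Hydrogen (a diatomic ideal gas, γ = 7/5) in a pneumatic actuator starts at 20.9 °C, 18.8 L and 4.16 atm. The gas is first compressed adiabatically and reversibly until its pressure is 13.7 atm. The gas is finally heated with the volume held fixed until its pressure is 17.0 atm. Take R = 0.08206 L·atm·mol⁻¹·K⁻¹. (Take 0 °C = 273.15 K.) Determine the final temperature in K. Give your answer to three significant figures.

Convert: T₁ = 294.0 K.
Adiabatic (γ = 7/5), T V^(γ−1) and P V^γ constant: T₂ = T₁·(P₂/P₁)^((γ−1)/γ) = 413.3 K; V₂ = V₁·(P₁/P₂)^(1/γ) = 8.025 L.
Isochoric, so P/T is constant: V₃ = V₂; T₃ = T₂·(P₃/P₂) = 512.9 K.

T₃ ≈ 513 K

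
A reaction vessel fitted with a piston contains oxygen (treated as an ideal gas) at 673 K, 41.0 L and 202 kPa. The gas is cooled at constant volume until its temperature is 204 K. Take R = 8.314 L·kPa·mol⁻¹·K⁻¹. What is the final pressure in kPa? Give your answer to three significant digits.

P₂ ≈ 61.2 kPa

Isochoric, so P/T is constant: V₂ = V₁; P₂ = P₁·(T₂/T₁) = 61.23 kPa.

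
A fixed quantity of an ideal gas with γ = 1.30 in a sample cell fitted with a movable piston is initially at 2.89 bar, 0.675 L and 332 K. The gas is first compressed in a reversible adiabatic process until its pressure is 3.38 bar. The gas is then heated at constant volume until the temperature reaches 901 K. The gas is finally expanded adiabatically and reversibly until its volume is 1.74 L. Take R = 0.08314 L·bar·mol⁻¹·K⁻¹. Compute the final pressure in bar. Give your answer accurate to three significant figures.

P₄ ≈ 2.21 bar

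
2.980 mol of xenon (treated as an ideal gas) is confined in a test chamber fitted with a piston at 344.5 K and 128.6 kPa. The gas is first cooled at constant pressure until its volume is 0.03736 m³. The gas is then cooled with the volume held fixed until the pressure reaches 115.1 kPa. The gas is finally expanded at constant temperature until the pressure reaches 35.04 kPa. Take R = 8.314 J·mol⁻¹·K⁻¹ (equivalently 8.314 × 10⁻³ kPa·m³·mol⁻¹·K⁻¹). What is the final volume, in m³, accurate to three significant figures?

V₄ ≈ 0.123 m³

From PV = nRT: V₁ = nRT₁/P₁ = 0.06637 m³.
P constant ⇒ V ∝ T: P₂ = P₁; T₂ = T₁·(V₂/V₁) = 193.9 K.
V constant ⇒ P ∝ T: V₃ = V₂; T₃ = T₂·(P₃/P₂) = 173.6 K.
Isothermal, so P V is constant: T₄ = T₃; V₄ = V₃·(P₃/P₄) = 0.1227 m³.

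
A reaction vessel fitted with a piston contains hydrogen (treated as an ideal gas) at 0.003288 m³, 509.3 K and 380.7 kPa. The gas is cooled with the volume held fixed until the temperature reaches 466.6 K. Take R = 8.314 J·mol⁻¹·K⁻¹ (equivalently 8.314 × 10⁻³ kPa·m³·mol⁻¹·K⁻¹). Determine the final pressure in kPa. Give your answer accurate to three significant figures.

P₂ ≈ 349 kPa

V constant ⇒ P ∝ T: V₂ = V₁; P₂ = P₁·(T₂/T₁) = 348.8 kPa.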